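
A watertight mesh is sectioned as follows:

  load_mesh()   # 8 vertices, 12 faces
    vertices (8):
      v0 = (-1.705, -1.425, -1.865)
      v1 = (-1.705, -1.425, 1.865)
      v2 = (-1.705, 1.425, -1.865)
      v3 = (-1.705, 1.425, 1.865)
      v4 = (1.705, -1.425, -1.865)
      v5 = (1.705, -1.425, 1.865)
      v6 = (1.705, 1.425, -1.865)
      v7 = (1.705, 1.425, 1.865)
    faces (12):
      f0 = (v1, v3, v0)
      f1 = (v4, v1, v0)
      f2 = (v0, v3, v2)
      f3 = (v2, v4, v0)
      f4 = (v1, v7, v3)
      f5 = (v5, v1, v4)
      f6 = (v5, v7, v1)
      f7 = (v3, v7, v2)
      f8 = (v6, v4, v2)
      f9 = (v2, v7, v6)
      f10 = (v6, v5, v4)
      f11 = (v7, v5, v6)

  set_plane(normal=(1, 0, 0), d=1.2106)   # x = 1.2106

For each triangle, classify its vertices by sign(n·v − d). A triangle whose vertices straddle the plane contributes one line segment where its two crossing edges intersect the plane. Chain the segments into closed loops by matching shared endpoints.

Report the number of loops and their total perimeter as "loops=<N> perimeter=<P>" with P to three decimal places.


Straddling triangles (8 of 12):
  (v4,v1,v0) [+--] → (1.2106, -1.425, -1.3242)–(1.2106, -1.425, -1.865)  len=0.5408
  (v2,v4,v0) [-+-] → (1.2106, -1.01179, -1.865)–(1.2106, -1.425, -1.865)  len=0.4132
  (v1,v7,v3) [-+-] → (1.2106, 1.01179, 1.865)–(1.2106, 1.425, 1.865)  len=0.4132
  (v5,v1,v4) [+-+] → (1.2106, -1.425, 1.865)–(1.2106, -1.425, -1.3242)  len=3.1892
  (v5,v7,v1) [++-] → (1.2106, 1.01179, 1.865)–(1.2106, -1.425, 1.865)  len=2.4368
  (v3,v7,v2) [-+-] → (1.2106, 1.425, 1.865)–(1.2106, 1.425, 1.3242)  len=0.5408
  (v6,v4,v2) [++-] → (1.2106, -1.01179, -1.865)–(1.2106, 1.425, -1.865)  len=2.4368
  (v2,v7,v6) [-++] → (1.2106, 1.425, 1.3242)–(1.2106, 1.425, -1.865)  len=3.1892

Chained into 1 loop(s):
  loop 1: 8 segments, perimeter = 13.1600
Total perimeter = 13.160

loops=1 perimeter=13.160


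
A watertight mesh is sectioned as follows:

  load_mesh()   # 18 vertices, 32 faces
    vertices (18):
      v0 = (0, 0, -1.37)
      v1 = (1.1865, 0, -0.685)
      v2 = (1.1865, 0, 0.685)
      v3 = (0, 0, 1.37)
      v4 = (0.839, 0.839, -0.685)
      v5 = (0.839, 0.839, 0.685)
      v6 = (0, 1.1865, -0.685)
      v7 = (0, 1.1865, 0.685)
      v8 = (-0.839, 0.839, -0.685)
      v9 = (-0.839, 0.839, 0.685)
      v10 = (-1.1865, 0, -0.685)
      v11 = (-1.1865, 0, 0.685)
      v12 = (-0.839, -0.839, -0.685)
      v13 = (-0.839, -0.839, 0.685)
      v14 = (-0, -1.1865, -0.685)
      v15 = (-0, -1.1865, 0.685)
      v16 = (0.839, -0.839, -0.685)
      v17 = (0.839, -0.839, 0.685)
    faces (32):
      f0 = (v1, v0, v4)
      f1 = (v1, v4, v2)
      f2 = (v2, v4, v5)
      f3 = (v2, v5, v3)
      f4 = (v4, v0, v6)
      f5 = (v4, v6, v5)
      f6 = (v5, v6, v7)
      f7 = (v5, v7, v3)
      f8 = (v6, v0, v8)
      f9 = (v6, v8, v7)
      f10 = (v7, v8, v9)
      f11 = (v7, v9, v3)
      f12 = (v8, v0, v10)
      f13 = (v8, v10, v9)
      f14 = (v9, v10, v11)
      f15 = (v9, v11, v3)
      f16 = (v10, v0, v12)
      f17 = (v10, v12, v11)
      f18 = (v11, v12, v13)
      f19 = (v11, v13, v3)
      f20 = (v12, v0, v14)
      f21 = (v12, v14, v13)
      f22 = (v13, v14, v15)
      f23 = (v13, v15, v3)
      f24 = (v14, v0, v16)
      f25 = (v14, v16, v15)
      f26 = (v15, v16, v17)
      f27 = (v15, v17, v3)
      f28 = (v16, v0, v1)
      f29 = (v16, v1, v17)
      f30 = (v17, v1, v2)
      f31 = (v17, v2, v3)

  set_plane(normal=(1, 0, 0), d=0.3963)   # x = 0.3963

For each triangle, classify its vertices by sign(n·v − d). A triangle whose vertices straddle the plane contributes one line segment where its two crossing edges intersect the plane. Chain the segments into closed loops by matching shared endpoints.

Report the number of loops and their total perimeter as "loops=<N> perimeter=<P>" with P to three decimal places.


loops=1 perimeter=7.262

Straddling triangles (12 of 32):
  (v1,v0,v4) [+-+] → (0.3963, 0, -1.1412)–(0.3963, 0.3963, -1.04644)  len=0.4075
  (v2,v5,v3) [++-] → (0.3963, 0.3963, 1.04644)–(0.3963, 0, 1.1412)  len=0.4075
  (v4,v0,v6) [+--] → (0.3963, 0.3963, -1.04644)–(0.3963, 1.02236, -0.685)  len=0.7229
  (v4,v6,v5) [+-+] → (0.3963, 1.02236, -0.685)–(0.3963, 1.02236, -0.0378832)  len=0.6471
  (v5,v6,v7) [+--] → (0.3963, 1.02236, -0.0378832)–(0.3963, 1.02236, 0.685)  len=0.7229
  (v5,v7,v3) [+--] → (0.3963, 1.02236, 0.685)–(0.3963, 0.3963, 1.04644)  len=0.7229
  (v14,v0,v16) [--+] → (0.3963, -0.3963, -1.04644)–(0.3963, -1.02236, -0.685)  len=0.7229
  (v14,v16,v15) [-+-] → (0.3963, -1.02236, -0.685)–(0.3963, -1.02236, 0.0378832)  len=0.7229
  (v15,v16,v17) [-++] → (0.3963, -1.02236, 0.0378832)–(0.3963, -1.02236, 0.685)  len=0.6471
  (v15,v17,v3) [-+-] → (0.3963, -1.02236, 0.685)–(0.3963, -0.3963, 1.04644)  len=0.7229
  (v16,v0,v1) [+-+] → (0.3963, -0.3963, -1.04644)–(0.3963, 0, -1.1412)  len=0.4075
  (v17,v2,v3) [++-] → (0.3963, 0, 1.1412)–(0.3963, -0.3963, 1.04644)  len=0.4075

Chained into 1 loop(s):
  loop 1: 12 segments, perimeter = 7.2615
Total perimeter = 7.262


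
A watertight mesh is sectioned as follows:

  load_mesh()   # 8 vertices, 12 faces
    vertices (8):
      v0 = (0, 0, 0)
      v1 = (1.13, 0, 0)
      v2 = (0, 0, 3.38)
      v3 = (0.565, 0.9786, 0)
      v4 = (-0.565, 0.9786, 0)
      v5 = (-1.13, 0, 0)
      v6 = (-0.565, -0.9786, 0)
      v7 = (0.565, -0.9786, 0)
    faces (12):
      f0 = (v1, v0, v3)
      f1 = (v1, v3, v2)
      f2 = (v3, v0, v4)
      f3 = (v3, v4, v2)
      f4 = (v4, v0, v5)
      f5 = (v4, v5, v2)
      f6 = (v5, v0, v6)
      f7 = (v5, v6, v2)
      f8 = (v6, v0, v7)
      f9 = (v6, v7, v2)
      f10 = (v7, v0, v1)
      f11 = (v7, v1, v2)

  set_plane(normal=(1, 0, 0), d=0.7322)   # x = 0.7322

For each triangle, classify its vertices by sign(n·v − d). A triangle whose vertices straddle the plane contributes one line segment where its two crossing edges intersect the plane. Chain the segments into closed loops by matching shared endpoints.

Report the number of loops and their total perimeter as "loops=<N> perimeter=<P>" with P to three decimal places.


loops=1 perimeter=4.128

Straddling triangles (4 of 12):
  (v1,v0,v3) [+--] → (0.7322, 0, 0)–(0.7322, 0.689004, 0)  len=0.6890
  (v1,v3,v2) [+--] → (0.7322, 0.689004, 0)–(0.7322, 0, 1.18988)  len=1.3750
  (v7,v0,v1) [--+] → (0.7322, 0, 0)–(0.7322, -0.689004, 0)  len=0.6890
  (v7,v1,v2) [-+-] → (0.7322, -0.689004, 0)–(0.7322, 0, 1.18988)  len=1.3750

Chained into 1 loop(s):
  loop 1: 4 segments, perimeter = 4.1279
Total perimeter = 4.128


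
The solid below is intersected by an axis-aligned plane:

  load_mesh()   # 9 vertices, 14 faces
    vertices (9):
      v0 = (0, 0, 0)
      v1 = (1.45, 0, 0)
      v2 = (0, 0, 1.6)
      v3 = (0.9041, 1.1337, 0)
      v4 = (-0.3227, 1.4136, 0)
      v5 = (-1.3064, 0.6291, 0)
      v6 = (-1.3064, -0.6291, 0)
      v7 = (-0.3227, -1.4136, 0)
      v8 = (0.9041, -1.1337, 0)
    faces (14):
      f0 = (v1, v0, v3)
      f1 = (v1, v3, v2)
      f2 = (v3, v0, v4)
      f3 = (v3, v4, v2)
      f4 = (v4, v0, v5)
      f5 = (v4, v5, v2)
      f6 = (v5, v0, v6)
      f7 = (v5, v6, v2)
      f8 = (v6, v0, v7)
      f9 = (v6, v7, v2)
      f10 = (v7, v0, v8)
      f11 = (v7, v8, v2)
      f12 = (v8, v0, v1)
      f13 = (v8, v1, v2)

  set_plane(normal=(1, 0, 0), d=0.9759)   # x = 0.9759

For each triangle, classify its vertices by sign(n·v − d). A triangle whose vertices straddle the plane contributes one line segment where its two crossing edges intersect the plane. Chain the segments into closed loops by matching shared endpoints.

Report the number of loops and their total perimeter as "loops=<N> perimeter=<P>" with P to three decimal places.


loops=1 perimeter=4.199

Straddling triangles (4 of 14):
  (v1,v0,v3) [+--] → (0.9759, 0, 0)–(0.9759, 0.984589, 0)  len=0.9846
  (v1,v3,v2) [+--] → (0.9759, 0.984589, 0)–(0.9759, 0, 0.523145)  len=1.1149
  (v8,v0,v1) [--+] → (0.9759, 0, 0)–(0.9759, -0.984589, 0)  len=0.9846
  (v8,v1,v2) [-+-] → (0.9759, -0.984589, 0)–(0.9759, 0, 0.523145)  len=1.1149

Chained into 1 loop(s):
  loop 1: 4 segments, perimeter = 4.1991
Total perimeter = 4.199


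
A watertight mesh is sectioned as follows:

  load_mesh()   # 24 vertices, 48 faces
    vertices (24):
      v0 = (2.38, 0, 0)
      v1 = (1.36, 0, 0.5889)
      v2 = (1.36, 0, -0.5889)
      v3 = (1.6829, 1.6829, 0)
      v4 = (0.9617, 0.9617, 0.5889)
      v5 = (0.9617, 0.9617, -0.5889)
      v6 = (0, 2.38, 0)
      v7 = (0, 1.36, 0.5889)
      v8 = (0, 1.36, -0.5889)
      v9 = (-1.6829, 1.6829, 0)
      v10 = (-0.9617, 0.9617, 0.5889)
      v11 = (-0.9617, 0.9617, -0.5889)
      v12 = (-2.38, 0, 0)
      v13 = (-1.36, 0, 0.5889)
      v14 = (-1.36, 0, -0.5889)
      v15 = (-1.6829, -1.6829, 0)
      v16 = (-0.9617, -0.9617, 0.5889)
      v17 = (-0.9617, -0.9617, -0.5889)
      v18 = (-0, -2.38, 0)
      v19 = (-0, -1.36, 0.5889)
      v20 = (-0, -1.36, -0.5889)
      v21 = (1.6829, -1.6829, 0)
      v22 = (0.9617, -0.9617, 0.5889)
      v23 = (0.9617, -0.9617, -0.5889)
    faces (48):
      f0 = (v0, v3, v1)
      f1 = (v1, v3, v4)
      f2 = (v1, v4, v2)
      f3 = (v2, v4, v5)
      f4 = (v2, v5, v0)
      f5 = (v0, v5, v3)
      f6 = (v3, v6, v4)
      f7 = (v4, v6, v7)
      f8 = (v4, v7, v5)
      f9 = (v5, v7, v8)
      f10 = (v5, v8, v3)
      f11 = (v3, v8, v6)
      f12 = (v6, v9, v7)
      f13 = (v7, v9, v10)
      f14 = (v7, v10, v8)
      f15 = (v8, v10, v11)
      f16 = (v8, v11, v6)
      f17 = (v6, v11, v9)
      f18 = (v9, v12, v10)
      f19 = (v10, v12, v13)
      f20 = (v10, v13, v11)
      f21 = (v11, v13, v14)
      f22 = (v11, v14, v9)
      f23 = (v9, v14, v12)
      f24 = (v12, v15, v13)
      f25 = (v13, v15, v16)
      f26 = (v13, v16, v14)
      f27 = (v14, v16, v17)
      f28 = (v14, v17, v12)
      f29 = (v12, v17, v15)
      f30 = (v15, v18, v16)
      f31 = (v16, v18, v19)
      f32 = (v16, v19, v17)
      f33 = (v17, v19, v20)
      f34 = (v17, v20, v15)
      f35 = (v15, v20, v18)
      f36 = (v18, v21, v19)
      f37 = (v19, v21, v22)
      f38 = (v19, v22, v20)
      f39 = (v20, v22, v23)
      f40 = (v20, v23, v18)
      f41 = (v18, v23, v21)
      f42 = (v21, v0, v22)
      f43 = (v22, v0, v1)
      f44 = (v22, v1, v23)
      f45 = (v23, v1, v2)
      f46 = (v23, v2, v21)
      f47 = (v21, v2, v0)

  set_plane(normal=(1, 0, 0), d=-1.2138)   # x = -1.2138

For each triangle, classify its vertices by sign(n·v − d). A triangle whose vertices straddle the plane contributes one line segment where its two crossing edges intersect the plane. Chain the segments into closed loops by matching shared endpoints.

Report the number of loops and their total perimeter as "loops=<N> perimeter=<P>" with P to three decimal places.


Straddling triangles (16 of 48):
  (v6,v9,v7) [+-+] → (-1.2138, 1.87721, 0)–(-1.2138, 1.59289, 0.164153)  len=0.3283
  (v7,v9,v10) [+-+] → (-1.2138, 1.59289, 0.164153)–(-1.2138, 1.2138, 0.383046)  len=0.4378
  (v6,v11,v9) [++-] → (-1.2138, 1.2138, -0.383046)–(-1.2138, 1.87721, 0)  len=0.7661
  (v9,v12,v10) [--+] → (-1.2138, 0.79076, 0.484224)–(-1.2138, 1.2138, 0.383046)  len=0.4350
  (v10,v12,v13) [+--] → (-1.2138, 0.79076, 0.484224)–(-1.2138, 0.353002, 0.5889)  len=0.4501
  (v10,v13,v11) [+-+] → (-1.2138, 0.353002, 0.5889)–(-1.2138, 0.353002, 0.156577)  len=0.4323
  (v11,v13,v14) [+--] → (-1.2138, 0.353002, 0.156577)–(-1.2138, 0.353002, -0.5889)  len=0.7455
  (v11,v14,v9) [+--] → (-1.2138, 0.353002, -0.5889)–(-1.2138, 1.2138, -0.383046)  len=0.8851
  (v13,v15,v16) [--+] → (-1.2138, -1.2138, 0.383046)–(-1.2138, -0.353002, 0.5889)  len=0.8851
  (v13,v16,v14) [-+-] → (-1.2138, -0.353002, 0.5889)–(-1.2138, -0.353002, -0.156577)  len=0.7455
  (v14,v16,v17) [-++] → (-1.2138, -0.353002, -0.156577)–(-1.2138, -0.353002, -0.5889)  len=0.4323
  (v14,v17,v12) [-+-] → (-1.2138, -0.353002, -0.5889)–(-1.2138, -0.79076, -0.484224)  len=0.4501
  (v12,v17,v15) [-+-] → (-1.2138, -0.79076, -0.484224)–(-1.2138, -1.2138, -0.383046)  len=0.4350
  (v15,v18,v16) [-++] → (-1.2138, -1.87721, 0)–(-1.2138, -1.2138, 0.383046)  len=0.7661
  (v17,v20,v15) [++-] → (-1.2138, -1.59289, -0.164153)–(-1.2138, -1.2138, -0.383046)  len=0.4378
  (v15,v20,v18) [-++] → (-1.2138, -1.59289, -0.164153)–(-1.2138, -1.87721, 0)  len=0.3283

Chained into 2 loop(s):
  loop 1: 8 segments, perimeter = 4.4801
  loop 2: 8 segments, perimeter = 4.4801
Total perimeter = 8.960

loops=2 perimeter=8.960


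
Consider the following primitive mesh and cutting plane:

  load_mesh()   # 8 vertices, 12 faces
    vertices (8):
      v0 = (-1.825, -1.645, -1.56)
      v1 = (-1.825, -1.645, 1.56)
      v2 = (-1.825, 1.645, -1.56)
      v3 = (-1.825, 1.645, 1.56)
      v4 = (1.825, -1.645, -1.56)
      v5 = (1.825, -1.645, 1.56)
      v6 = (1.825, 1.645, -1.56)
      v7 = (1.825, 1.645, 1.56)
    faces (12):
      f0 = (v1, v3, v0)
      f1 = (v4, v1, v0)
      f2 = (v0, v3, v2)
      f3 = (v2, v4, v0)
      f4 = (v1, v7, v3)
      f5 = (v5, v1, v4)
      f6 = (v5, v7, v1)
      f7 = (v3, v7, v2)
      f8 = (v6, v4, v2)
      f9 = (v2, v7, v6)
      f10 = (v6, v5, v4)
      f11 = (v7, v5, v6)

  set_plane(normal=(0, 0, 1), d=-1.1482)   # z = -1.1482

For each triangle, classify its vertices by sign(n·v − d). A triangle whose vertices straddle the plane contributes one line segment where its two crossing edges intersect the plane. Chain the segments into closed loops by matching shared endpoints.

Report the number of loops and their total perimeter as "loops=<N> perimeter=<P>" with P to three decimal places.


loops=1 perimeter=13.880

Straddling triangles (8 of 12):
  (v1,v3,v0) [++-] → (-1.825, -1.21076, -1.1482)–(-1.825, -1.645, -1.1482)  len=0.4342
  (v4,v1,v0) [-+-] → (1.34325, -1.645, -1.1482)–(-1.825, -1.645, -1.1482)  len=3.1682
  (v0,v3,v2) [-+-] → (-1.825, -1.21076, -1.1482)–(-1.825, 1.645, -1.1482)  len=2.8558
  (v5,v1,v4) [++-] → (1.34325, -1.645, -1.1482)–(1.825, -1.645, -1.1482)  len=0.4818
  (v3,v7,v2) [++-] → (-1.34325, 1.645, -1.1482)–(-1.825, 1.645, -1.1482)  len=0.4818
  (v2,v7,v6) [-+-] → (-1.34325, 1.645, -1.1482)–(1.825, 1.645, -1.1482)  len=3.1682
  (v6,v5,v4) [-+-] → (1.825, 1.21076, -1.1482)–(1.825, -1.645, -1.1482)  len=2.8558
  (v7,v5,v6) [++-] → (1.825, 1.21076, -1.1482)–(1.825, 1.645, -1.1482)  len=0.4342

Chained into 1 loop(s):
  loop 1: 8 segments, perimeter = 13.8800
Total perimeter = 13.880


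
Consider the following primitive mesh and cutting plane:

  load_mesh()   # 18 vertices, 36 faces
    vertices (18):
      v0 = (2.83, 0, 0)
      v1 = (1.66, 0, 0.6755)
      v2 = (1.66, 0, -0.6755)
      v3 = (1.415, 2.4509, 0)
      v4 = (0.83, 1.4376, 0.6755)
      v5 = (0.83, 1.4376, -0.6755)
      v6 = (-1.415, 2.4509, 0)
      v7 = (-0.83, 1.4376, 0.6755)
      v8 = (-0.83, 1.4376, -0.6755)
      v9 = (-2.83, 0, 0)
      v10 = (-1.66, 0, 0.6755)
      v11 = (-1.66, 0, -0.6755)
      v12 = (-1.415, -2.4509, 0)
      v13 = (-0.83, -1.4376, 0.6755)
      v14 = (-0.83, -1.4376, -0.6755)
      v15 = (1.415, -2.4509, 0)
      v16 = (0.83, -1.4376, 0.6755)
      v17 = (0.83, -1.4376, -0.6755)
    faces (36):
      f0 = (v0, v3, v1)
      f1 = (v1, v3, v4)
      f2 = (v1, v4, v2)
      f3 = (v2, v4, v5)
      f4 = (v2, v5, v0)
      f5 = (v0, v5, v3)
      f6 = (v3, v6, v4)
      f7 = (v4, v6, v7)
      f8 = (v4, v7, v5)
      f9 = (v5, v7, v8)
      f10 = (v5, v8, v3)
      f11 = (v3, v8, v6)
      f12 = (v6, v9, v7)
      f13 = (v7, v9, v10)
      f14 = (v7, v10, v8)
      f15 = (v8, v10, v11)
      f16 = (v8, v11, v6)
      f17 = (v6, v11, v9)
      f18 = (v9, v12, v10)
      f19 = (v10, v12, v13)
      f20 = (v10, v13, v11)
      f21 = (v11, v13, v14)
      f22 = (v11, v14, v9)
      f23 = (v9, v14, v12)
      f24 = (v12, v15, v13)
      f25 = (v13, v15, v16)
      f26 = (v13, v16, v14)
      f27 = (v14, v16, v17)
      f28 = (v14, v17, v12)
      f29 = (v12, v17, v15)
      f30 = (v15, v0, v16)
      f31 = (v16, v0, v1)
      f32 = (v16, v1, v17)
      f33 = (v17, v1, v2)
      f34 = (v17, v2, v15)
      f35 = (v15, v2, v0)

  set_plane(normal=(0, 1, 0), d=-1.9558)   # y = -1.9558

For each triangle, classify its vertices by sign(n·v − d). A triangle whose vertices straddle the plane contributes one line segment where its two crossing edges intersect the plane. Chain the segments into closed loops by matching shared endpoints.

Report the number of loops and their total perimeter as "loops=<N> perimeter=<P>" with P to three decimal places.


loops=1 perimeter=7.157

Straddling triangles (10 of 36):
  (v9,v12,v10) [+-+] → (-1.70084, -1.9558, 0)–(-1.46449, -1.9558, 0.136456)  len=0.2729
  (v10,v12,v13) [+-+] → (-1.46449, -1.9558, 0.136456)–(-1.12917, -1.9558, 0.33005)  len=0.3872
  (v9,v14,v12) [++-] → (-1.12917, -1.9558, -0.33005)–(-1.70084, -1.9558, 0)  len=0.6601
  (v12,v15,v13) [--+] → (0.318089, -1.9558, 0.33005)–(-1.12917, -1.9558, 0.33005)  len=1.4473
  (v13,v15,v16) [+-+] → (0.318089, -1.9558, 0.33005)–(1.12917, -1.9558, 0.33005)  len=0.8111
  (v14,v17,v12) [++-] → (-0.318089, -1.9558, -0.33005)–(-1.12917, -1.9558, -0.33005)  len=0.8111
  (v12,v17,v15) [-+-] → (-0.318089, -1.9558, -0.33005)–(1.12917, -1.9558, -0.33005)  len=1.4473
  (v15,v0,v16) [-++] → (1.70084, -1.9558, 0)–(1.12917, -1.9558, 0.33005)  len=0.6601
  (v17,v2,v15) [++-] → (1.46449, -1.9558, -0.136456)–(1.12917, -1.9558, -0.33005)  len=0.3872
  (v15,v2,v0) [-++] → (1.46449, -1.9558, -0.136456)–(1.70084, -1.9558, 0)  len=0.2729

Chained into 1 loop(s):
  loop 1: 10 segments, perimeter = 7.1571
Total perimeter = 7.157


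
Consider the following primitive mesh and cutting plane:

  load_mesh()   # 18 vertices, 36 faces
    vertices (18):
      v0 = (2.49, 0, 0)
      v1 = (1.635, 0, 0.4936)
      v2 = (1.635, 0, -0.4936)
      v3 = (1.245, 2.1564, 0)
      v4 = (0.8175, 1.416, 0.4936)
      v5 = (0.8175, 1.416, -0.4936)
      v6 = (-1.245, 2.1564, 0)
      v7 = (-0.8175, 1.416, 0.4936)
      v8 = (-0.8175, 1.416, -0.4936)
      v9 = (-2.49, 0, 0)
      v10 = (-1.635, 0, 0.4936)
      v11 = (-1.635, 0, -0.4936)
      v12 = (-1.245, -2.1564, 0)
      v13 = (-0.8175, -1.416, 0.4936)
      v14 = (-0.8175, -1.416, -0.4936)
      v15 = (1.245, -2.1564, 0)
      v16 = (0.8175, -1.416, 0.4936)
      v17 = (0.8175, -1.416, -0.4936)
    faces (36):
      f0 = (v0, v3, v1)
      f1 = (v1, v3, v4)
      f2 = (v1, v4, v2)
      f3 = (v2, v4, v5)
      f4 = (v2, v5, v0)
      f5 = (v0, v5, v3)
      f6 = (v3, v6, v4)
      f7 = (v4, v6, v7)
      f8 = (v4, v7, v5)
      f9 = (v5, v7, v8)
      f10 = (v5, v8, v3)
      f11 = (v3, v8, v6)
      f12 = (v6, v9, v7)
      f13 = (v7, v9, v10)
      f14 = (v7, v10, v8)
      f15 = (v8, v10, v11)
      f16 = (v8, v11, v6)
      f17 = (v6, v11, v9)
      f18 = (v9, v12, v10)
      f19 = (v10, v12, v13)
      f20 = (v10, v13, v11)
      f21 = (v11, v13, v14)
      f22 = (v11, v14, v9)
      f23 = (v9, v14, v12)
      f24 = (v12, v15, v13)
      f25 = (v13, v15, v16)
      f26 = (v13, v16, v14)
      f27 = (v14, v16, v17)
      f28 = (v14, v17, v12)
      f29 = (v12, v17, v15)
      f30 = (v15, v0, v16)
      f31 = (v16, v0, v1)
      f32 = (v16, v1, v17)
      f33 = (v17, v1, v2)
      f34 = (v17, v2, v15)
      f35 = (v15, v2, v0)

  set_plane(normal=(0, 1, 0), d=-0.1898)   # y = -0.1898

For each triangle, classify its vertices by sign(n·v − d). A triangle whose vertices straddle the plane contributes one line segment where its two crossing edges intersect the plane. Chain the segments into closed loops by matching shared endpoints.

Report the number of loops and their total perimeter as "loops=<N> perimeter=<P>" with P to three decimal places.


loops=2 perimeter=5.923

Straddling triangles (12 of 36):
  (v9,v12,v10) [+-+] → (-2.38042, -0.1898, 0)–(-1.60067, -0.1898, 0.450155)  len=0.9004
  (v10,v12,v13) [+--] → (-1.60067, -0.1898, 0.450155)–(-1.52542, -0.1898, 0.4936)  len=0.0869
  (v10,v13,v11) [+-+] → (-1.52542, -0.1898, 0.4936)–(-1.52542, -0.1898, -0.361276)  len=0.8549
  (v11,v13,v14) [+--] → (-1.52542, -0.1898, -0.361276)–(-1.52542, -0.1898, -0.4936)  len=0.1323
  (v11,v14,v9) [+-+] → (-1.52542, -0.1898, -0.4936)–(-2.26582, -0.1898, -0.0661619)  len=0.8549
  (v9,v14,v12) [+--] → (-2.26582, -0.1898, -0.0661619)–(-2.38042, -0.1898, 0)  len=0.1323
  (v15,v0,v16) [-+-] → (2.38042, -0.1898, 0)–(2.26582, -0.1898, 0.0661619)  len=0.1323
  (v16,v0,v1) [-++] → (2.26582, -0.1898, 0.0661619)–(1.52542, -0.1898, 0.4936)  len=0.8549
  (v16,v1,v17) [-+-] → (1.52542, -0.1898, 0.4936)–(1.52542, -0.1898, 0.361276)  len=0.1323
  (v17,v1,v2) [-++] → (1.52542, -0.1898, 0.361276)–(1.52542, -0.1898, -0.4936)  len=0.8549
  (v17,v2,v15) [-+-] → (1.52542, -0.1898, -0.4936)–(1.60067, -0.1898, -0.450155)  len=0.0869
  (v15,v2,v0) [-++] → (1.60067, -0.1898, -0.450155)–(2.38042, -0.1898, 0)  len=0.9004

Chained into 2 loop(s):
  loop 1: 6 segments, perimeter = 2.9617
  loop 2: 6 segments, perimeter = 2.9617
Total perimeter = 5.923


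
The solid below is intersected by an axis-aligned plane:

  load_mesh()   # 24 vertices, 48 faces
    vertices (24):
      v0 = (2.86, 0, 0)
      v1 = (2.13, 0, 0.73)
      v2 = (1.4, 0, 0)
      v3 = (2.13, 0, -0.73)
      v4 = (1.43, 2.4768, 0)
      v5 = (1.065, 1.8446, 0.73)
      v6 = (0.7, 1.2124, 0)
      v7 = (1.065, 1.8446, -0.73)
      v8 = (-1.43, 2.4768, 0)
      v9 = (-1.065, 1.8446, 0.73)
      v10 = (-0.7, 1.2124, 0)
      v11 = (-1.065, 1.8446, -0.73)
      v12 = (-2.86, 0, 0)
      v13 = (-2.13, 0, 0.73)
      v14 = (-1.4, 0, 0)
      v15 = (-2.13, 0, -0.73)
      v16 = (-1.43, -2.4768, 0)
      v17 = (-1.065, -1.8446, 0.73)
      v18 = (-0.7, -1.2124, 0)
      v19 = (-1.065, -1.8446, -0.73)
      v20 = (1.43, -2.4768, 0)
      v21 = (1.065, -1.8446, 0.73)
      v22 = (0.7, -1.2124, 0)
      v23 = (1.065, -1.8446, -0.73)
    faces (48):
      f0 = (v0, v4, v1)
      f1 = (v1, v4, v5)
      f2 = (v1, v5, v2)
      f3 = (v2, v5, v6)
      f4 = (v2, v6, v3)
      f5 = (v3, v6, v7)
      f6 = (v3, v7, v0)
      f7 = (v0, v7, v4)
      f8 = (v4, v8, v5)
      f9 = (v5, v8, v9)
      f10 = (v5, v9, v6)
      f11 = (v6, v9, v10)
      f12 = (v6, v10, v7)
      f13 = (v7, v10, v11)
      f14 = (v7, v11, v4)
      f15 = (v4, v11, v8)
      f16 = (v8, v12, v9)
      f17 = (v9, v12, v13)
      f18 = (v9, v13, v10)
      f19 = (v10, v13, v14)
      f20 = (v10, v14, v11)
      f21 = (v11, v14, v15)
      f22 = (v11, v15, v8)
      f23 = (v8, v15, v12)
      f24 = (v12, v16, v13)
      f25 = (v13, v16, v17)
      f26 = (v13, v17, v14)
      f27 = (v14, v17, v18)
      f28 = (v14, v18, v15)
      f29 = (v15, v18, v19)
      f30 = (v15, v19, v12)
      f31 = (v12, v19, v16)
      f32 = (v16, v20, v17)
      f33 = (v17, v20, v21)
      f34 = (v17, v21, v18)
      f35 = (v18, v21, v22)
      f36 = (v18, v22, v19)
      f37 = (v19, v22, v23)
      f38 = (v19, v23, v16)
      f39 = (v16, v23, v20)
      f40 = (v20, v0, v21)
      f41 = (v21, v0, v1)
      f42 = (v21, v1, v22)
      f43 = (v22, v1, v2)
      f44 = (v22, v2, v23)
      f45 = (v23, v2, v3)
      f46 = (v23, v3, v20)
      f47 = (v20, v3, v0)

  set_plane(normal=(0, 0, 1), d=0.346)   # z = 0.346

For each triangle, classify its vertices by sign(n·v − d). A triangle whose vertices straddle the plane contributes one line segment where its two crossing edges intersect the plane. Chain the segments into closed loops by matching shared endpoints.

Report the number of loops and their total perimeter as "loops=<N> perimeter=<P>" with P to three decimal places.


loops=2 perimeter=25.560

Straddling triangles (24 of 48):
  (v0,v4,v1) [--+] → (1.76178, 1.30286, 0.346)–(2.514, 0, 0.346)  len=1.5044
  (v1,v4,v5) [+-+] → (1.76178, 1.30286, 0.346)–(1.257, 2.17715, 0.346)  len=1.0095
  (v1,v5,v2) [++-] → (1.24122, 0.87429, 0.346)–(1.746, 0, 0.346)  len=1.0095
  (v2,v5,v6) [-+-] → (1.24122, 0.87429, 0.346)–(0.873, 1.51205, 0.346)  len=0.7364
  (v4,v8,v5) [--+] → (-0.247438, 2.17715, 0.346)–(1.257, 2.17715, 0.346)  len=1.5044
  (v5,v8,v9) [+-+] → (-0.247438, 2.17715, 0.346)–(-1.257, 2.17715, 0.346)  len=1.0096
  (v5,v9,v6) [++-] → (-0.136562, 1.51205, 0.346)–(0.873, 1.51205, 0.346)  len=1.0096
  (v6,v9,v10) [-+-] → (-0.136562, 1.51205, 0.346)–(-0.873, 1.51205, 0.346)  len=0.7364
  (v8,v12,v9) [--+] → (-2.00922, 0.87429, 0.346)–(-1.257, 2.17715, 0.346)  len=1.5044
  (v9,v12,v13) [+-+] → (-2.00922, 0.87429, 0.346)–(-2.514, 0, 0.346)  len=1.0095
  (v9,v13,v10) [++-] → (-1.37778, 0.637756, 0.346)–(-0.873, 1.51205, 0.346)  len=1.0095
  (v10,v13,v14) [-+-] → (-1.37778, 0.637756, 0.346)–(-1.746, 0, 0.346)  len=0.7364
  (v12,v16,v13) [--+] → (-1.76178, -1.30286, 0.346)–(-2.514, 0, 0.346)  len=1.5044
  (v13,v16,v17) [+-+] → (-1.76178, -1.30286, 0.346)–(-1.257, -2.17715, 0.346)  len=1.0095
  (v13,v17,v14) [++-] → (-1.24122, -0.87429, 0.346)–(-1.746, 0, 0.346)  len=1.0095
  (v14,v17,v18) [-+-] → (-1.24122, -0.87429, 0.346)–(-0.873, -1.51205, 0.346)  len=0.7364
  (v16,v20,v17) [--+] → (0.247438, -2.17715, 0.346)–(-1.257, -2.17715, 0.346)  len=1.5044
  (v17,v20,v21) [+-+] → (0.247438, -2.17715, 0.346)–(1.257, -2.17715, 0.346)  len=1.0096
  (v17,v21,v18) [++-] → (0.136562, -1.51205, 0.346)–(-0.873, -1.51205, 0.346)  len=1.0096
  (v18,v21,v22) [-+-] → (0.136562, -1.51205, 0.346)–(0.873, -1.51205, 0.346)  len=0.7364
  (v20,v0,v21) [--+] → (2.00922, -0.87429, 0.346)–(1.257, -2.17715, 0.346)  len=1.5044
  (v21,v0,v1) [+-+] → (2.00922, -0.87429, 0.346)–(2.514, 0, 0.346)  len=1.0095
  (v21,v1,v22) [++-] → (1.37778, -0.637756, 0.346)–(0.873, -1.51205, 0.346)  len=1.0095
  (v22,v1,v2) [-+-] → (1.37778, -0.637756, 0.346)–(1.746, 0, 0.346)  len=0.7364

Chained into 2 loop(s):
  loop 1: 12 segments, perimeter = 15.0839
  loop 2: 12 segments, perimeter = 10.4759
Total perimeter = 25.560


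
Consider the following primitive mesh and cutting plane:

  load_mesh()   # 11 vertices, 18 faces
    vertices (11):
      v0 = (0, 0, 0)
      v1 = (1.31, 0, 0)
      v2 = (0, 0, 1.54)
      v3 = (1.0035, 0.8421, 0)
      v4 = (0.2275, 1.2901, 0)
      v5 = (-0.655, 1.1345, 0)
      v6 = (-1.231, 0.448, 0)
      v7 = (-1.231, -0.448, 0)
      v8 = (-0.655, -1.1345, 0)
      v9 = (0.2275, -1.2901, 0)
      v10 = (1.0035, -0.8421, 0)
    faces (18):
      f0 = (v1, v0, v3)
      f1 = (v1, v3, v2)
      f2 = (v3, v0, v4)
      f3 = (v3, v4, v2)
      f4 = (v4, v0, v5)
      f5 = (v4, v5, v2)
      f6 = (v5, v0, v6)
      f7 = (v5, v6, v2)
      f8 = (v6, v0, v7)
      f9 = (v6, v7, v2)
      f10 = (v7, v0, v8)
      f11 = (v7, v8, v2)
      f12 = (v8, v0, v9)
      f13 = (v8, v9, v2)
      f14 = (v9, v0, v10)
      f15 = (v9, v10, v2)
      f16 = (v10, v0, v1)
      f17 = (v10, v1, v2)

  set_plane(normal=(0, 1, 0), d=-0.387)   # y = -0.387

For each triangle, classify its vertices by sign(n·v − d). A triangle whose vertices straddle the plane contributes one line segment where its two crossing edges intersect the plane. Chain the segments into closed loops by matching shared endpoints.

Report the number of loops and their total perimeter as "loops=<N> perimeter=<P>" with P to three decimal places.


Straddling triangles (10 of 18):
  (v6,v0,v7) [++-] → (-1.06339, -0.387, 0)–(-1.231, -0.387, 0)  len=0.1676
  (v6,v7,v2) [+-+] → (-1.231, -0.387, 0)–(-1.06339, -0.387, 0.209687)  len=0.2684
  (v7,v0,v8) [-+-] → (-1.06339, -0.387, 0)–(-0.223433, -0.387, 0)  len=0.8400
  (v7,v8,v2) [--+] → (-0.223433, -0.387, 1.01468)–(-1.06339, -0.387, 0.209688)  len=1.1634
  (v8,v0,v9) [-+-] → (-0.223433, -0.387, 0)–(0.0682447, -0.387, 0)  len=0.2917
  (v8,v9,v2) [--+] → (0.0682447, -0.387, 1.07804)–(-0.223433, -0.387, 1.01468)  len=0.2985
  (v9,v0,v10) [-+-] → (0.0682447, -0.387, 0)–(0.461174, -0.387, 0)  len=0.3929
  (v9,v10,v2) [--+] → (0.461174, -0.387, 0.832269)–(0.0682447, -0.387, 1.07804)  len=0.4635
  (v10,v0,v1) [-++] → (0.461174, -0.387, 0)–(1.16914, -0.387, 0)  len=0.7080
  (v10,v1,v2) [-++] → (1.16914, -0.387, 0)–(0.461174, -0.387, 0.832269)  len=1.0927

Chained into 1 loop(s):
  loop 1: 10 segments, perimeter = 5.6866
Total perimeter = 5.687

loops=1 perimeter=5.687


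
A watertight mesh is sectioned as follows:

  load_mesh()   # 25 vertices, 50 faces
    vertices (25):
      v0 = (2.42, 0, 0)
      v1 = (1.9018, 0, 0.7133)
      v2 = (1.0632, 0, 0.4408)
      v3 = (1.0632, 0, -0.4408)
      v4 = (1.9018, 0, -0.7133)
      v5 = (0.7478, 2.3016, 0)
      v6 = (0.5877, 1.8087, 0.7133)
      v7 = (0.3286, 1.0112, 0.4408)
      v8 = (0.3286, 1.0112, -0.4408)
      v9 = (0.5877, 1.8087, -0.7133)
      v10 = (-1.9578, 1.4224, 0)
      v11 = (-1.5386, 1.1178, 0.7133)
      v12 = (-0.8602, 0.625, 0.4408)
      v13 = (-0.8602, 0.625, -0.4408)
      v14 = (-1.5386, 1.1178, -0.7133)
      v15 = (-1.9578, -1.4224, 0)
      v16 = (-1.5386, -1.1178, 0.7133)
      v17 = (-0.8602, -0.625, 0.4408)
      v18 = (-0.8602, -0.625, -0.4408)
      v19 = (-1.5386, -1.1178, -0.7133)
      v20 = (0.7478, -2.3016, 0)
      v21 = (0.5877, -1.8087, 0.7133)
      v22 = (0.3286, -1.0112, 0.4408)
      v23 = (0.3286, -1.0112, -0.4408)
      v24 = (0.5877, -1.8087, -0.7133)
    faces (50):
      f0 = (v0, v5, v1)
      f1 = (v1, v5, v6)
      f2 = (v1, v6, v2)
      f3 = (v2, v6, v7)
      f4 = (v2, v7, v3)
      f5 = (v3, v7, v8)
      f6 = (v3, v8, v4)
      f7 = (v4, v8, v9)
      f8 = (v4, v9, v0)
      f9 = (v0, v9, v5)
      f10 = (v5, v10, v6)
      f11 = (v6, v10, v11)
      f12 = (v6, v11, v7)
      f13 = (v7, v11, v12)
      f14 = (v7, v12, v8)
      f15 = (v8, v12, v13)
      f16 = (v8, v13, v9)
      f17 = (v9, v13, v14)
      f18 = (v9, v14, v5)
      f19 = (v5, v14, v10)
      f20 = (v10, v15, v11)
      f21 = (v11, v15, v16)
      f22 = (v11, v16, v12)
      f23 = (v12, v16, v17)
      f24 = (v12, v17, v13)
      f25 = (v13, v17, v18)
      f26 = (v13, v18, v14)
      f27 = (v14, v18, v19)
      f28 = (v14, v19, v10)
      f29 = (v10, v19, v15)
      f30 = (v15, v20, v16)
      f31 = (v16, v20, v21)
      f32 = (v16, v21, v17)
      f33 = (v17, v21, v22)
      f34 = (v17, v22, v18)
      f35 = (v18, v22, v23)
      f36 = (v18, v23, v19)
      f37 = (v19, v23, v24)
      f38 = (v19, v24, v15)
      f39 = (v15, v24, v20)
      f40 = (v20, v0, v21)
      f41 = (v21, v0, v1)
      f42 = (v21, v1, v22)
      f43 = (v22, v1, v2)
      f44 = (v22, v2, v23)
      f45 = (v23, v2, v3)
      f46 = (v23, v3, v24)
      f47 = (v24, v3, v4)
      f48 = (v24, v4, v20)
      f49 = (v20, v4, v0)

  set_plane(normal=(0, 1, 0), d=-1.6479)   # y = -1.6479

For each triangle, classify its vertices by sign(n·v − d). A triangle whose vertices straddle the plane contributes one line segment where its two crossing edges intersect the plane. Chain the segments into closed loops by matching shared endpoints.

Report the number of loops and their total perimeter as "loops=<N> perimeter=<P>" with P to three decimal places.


Straddling triangles (14 of 50):
  (v15,v20,v16) [+-+] → (-1.26386, -1.6479, 0)–(-0.514761, -1.6479, 0.393888)  len=0.8463
  (v16,v20,v21) [+--] → (-0.514761, -1.6479, 0.393888)–(0.0928251, -1.6479, 0.7133)  len=0.6864
  (v16,v21,v17) [+-+] → (0.0928251, -1.6479, 0.7133)–(0.39101, -1.6479, 0.676282)  len=0.3005
  (v17,v21,v22) [+-+] → (0.39101, -1.6479, 0.676282)–(0.535458, -1.6479, 0.658356)  len=0.1456
  (v19,v23,v24) [++-] → (0.535458, -1.6479, -0.658356)–(0.0928251, -1.6479, -0.7133)  len=0.4460
  (v19,v24,v15) [+-+] → (0.0928251, -1.6479, -0.7133)–(-0.471882, -1.6479, -0.416384)  len=0.6380
  (v15,v24,v20) [+--] → (-0.471882, -1.6479, -0.416384)–(-1.26386, -1.6479, 0)  len=0.8948
  (v20,v0,v21) [-+-] → (1.22274, -1.6479, 0)–(0.750598, -1.6479, 0.649885)  len=0.8033
  (v21,v0,v1) [-++] → (0.750598, -1.6479, 0.649885)–(0.704528, -1.6479, 0.7133)  len=0.0784
  (v21,v1,v22) [-++] → (0.704528, -1.6479, 0.7133)–(0.535458, -1.6479, 0.658356)  len=0.1778
  (v23,v3,v24) [++-] → (0.629974, -1.6479, -0.689074)–(0.535458, -1.6479, -0.658356)  len=0.0994
  (v24,v3,v4) [-++] → (0.629974, -1.6479, -0.689074)–(0.704528, -1.6479, -0.7133)  len=0.0784
  (v24,v4,v20) [-+-] → (0.704528, -1.6479, -0.7133)–(1.07556, -1.6479, -0.202591)  len=0.6313
  (v20,v4,v0) [-++] → (1.07556, -1.6479, -0.202591)–(1.22274, -1.6479, 0)  len=0.2504

Chained into 1 loop(s):
  loop 1: 14 segments, perimeter = 6.0765
Total perimeter = 6.076

loops=1 perimeter=6.076


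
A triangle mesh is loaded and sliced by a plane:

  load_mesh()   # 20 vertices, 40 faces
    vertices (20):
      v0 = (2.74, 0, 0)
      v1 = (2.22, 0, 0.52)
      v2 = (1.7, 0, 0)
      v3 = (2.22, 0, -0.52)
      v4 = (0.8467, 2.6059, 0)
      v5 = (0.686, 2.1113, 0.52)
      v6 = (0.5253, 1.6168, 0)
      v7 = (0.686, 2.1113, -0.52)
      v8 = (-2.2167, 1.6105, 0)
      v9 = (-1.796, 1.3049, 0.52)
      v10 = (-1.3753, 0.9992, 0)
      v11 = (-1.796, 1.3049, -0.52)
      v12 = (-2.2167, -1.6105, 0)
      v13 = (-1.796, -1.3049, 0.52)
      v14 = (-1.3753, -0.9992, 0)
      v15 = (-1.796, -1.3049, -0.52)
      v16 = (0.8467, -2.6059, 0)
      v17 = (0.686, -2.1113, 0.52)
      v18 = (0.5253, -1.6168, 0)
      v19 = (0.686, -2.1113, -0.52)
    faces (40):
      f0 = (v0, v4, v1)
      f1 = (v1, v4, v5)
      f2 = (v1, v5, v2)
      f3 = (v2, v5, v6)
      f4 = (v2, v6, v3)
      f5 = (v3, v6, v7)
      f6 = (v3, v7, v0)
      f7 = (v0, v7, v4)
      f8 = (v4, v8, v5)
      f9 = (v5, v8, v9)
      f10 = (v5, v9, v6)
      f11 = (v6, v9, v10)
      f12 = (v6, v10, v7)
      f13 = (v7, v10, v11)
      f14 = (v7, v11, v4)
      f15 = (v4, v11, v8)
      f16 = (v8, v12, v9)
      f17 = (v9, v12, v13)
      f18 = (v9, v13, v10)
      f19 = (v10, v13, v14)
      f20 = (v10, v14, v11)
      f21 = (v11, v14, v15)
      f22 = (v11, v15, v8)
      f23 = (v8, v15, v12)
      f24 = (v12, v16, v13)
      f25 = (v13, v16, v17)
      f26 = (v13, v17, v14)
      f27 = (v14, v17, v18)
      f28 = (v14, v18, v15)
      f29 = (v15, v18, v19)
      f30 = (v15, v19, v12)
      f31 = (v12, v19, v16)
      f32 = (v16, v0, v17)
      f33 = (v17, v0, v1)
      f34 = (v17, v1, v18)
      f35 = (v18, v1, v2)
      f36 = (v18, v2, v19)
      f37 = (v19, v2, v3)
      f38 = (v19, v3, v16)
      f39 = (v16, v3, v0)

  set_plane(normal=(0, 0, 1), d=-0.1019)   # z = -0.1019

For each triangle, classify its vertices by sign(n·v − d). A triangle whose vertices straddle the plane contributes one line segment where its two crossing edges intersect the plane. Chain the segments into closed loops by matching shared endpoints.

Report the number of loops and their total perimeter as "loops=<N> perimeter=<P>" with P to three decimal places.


loops=2 perimeter=26.097

Straddling triangles (20 of 40):
  (v2,v6,v3) [++-] → (0.857396, 1.29997, -0.1019)–(1.8019, 0, -0.1019)  len=1.6069
  (v3,v6,v7) [-+-] → (0.857396, 1.29997, -0.1019)–(0.556791, 1.7137, -0.1019)  len=0.5114
  (v3,v7,v0) [--+] → (2.3375, 0.413734, -0.1019)–(2.6381, 0, -0.1019)  len=0.5114
  (v0,v7,v4) [+-+] → (2.3375, 0.413734, -0.1019)–(0.815209, 2.50898, -0.1019)  len=2.5899
  (v6,v10,v7) [++-] → (-0.971364, 1.21713, -0.1019)–(0.556791, 1.7137, -0.1019)  len=1.6068
  (v7,v10,v11) [-+-] → (-0.971364, 1.21713, -0.1019)–(-1.45774, 1.05911, -0.1019)  len=0.5114
  (v7,v11,v4) [--+] → (0.328832, 2.35095, -0.1019)–(0.815209, 2.50898, -0.1019)  len=0.5114
  (v4,v11,v8) [+-+] → (0.328832, 2.35095, -0.1019)–(-2.13426, 1.55061, -0.1019)  len=2.5899
  (v10,v14,v11) [++-] → (-1.45774, -0.547685, -0.1019)–(-1.45774, 1.05911, -0.1019)  len=1.6068
  (v11,v14,v15) [-+-] → (-1.45774, -0.547685, -0.1019)–(-1.45774, -1.05911, -0.1019)  len=0.5114
  (v11,v15,v8) [--+] → (-2.13426, 1.03919, -0.1019)–(-2.13426, 1.55061, -0.1019)  len=0.5114
  (v8,v15,v12) [+-+] → (-2.13426, 1.03919, -0.1019)–(-2.13426, -1.55061, -0.1019)  len=2.5898
  (v14,v18,v15) [++-] → (0.0704145, -1.55568, -0.1019)–(-1.45774, -1.05911, -0.1019)  len=1.6068
  (v15,v18,v19) [-+-] → (0.0704145, -1.55568, -0.1019)–(0.556791, -1.7137, -0.1019)  len=0.5114
  (v15,v19,v12) [--+] → (-1.64788, -1.70864, -0.1019)–(-2.13426, -1.55061, -0.1019)  len=0.5114
  (v12,v19,v16) [+-+] → (-1.64788, -1.70864, -0.1019)–(0.815209, -2.50898, -0.1019)  len=2.5899
  (v18,v2,v19) [++-] → (1.5013, -0.413734, -0.1019)–(0.556791, -1.7137, -0.1019)  len=1.6069
  (v19,v2,v3) [-+-] → (1.50129, -0.413734, -0.1019)–(1.8019, 0, -0.1019)  len=0.5114
  (v19,v3,v16) [--+] → (1.11581, -2.09524, -0.1019)–(0.815209, -2.50898, -0.1019)  len=0.5114
  (v16,v3,v0) [+-+] → (1.11581, -2.09524, -0.1019)–(2.6381, 0, -0.1019)  len=2.5899

Chained into 2 loop(s):
  loop 1: 10 segments, perimeter = 10.5912
  loop 2: 10 segments, perimeter = 15.5063
Total perimeter = 26.097


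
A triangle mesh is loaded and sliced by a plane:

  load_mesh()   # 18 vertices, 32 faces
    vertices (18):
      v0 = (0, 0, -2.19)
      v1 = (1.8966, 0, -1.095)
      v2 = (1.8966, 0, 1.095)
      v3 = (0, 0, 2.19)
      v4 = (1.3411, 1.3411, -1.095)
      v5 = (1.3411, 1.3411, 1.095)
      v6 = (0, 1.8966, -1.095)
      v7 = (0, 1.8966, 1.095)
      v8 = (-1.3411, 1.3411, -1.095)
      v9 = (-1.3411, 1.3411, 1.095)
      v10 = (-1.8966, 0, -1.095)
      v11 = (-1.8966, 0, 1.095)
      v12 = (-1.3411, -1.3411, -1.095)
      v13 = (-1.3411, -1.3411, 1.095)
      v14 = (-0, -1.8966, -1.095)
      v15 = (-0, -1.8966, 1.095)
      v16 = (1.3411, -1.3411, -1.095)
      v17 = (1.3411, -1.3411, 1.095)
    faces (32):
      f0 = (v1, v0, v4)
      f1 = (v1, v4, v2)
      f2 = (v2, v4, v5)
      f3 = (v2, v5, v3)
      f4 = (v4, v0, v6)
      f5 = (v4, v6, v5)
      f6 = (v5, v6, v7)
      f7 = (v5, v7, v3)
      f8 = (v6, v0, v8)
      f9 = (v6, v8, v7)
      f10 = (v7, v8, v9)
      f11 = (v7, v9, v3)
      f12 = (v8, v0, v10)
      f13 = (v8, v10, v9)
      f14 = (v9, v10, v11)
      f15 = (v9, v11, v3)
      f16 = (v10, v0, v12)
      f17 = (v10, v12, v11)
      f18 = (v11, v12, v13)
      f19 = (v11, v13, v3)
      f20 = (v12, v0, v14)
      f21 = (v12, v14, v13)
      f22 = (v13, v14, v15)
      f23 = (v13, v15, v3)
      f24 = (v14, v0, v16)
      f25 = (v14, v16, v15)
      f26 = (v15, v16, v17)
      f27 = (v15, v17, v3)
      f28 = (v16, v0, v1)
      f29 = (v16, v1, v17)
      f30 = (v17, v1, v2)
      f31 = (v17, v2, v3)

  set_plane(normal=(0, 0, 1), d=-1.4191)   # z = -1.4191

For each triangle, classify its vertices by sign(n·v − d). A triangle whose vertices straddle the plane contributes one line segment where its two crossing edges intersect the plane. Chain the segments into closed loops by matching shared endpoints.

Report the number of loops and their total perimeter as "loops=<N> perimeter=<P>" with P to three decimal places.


loops=1 perimeter=8.176

Straddling triangles (8 of 32):
  (v1,v0,v4) [+-+] → (1.33524, 0, -1.4191)–(0.944159, 0.944159, -1.4191)  len=1.0219
  (v4,v0,v6) [+-+] → (0.944159, 0.944159, -1.4191)–(0, 1.33524, -1.4191)  len=1.0219
  (v6,v0,v8) [+-+] → (0, 1.33524, -1.4191)–(-0.944159, 0.944159, -1.4191)  len=1.0219
  (v8,v0,v10) [+-+] → (-0.944159, 0.944159, -1.4191)–(-1.33524, 0, -1.4191)  len=1.0219
  (v10,v0,v12) [+-+] → (-1.33524, 0, -1.4191)–(-0.944159, -0.944159, -1.4191)  len=1.0219
  (v12,v0,v14) [+-+] → (-0.944159, -0.944159, -1.4191)–(0, -1.33524, -1.4191)  len=1.0219
  (v14,v0,v16) [+-+] → (0, -1.33524, -1.4191)–(0.944159, -0.944159, -1.4191)  len=1.0219
  (v16,v0,v1) [+-+] → (0.944159, -0.944159, -1.4191)–(1.33524, 0, -1.4191)  len=1.0219

Chained into 1 loop(s):
  loop 1: 8 segments, perimeter = 8.1756
Total perimeter = 8.176


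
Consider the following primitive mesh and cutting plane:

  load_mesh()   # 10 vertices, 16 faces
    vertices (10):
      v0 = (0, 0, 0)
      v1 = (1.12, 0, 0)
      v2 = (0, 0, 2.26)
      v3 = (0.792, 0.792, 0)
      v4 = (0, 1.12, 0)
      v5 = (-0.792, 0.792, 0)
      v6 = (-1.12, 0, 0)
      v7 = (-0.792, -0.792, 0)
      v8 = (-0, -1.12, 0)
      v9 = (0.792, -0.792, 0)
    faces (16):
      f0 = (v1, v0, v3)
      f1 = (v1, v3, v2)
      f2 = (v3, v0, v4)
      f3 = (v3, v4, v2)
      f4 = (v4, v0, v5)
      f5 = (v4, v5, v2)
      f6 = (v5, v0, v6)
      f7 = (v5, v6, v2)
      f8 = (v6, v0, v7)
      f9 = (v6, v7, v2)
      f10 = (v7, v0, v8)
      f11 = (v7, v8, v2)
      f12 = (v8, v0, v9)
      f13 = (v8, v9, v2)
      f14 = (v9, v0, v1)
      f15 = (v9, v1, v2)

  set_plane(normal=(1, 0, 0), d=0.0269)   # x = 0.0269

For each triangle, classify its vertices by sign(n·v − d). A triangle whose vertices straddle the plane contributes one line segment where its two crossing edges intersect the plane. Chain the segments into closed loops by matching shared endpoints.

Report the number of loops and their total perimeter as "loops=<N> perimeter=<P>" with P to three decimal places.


loops=1 perimeter=7.161

Straddling triangles (8 of 16):
  (v1,v0,v3) [+-+] → (0.0269, 0, 0)–(0.0269, 0.0269, 0)  len=0.0269
  (v1,v3,v2) [++-] → (0.0269, 0.0269, 2.18324)–(0.0269, 0, 2.20572)  len=0.0351
  (v3,v0,v4) [+--] → (0.0269, 0.0269, 0)–(0.0269, 1.10886, 0)  len=1.0820
  (v3,v4,v2) [+--] → (0.0269, 1.10886, 0)–(0.0269, 0.0269, 2.18324)  len=2.4366
  (v8,v0,v9) [--+] → (0.0269, -0.0269, 0)–(0.0269, -1.10886, 0)  len=1.0820
  (v8,v9,v2) [-+-] → (0.0269, -1.10886, 0)–(0.0269, -0.0269, 2.18324)  len=2.4366
  (v9,v0,v1) [+-+] → (0.0269, -0.0269, 0)–(0.0269, 0, 0)  len=0.0269
  (v9,v1,v2) [++-] → (0.0269, 0, 2.20572)–(0.0269, -0.0269, 2.18324)  len=0.0351

Chained into 1 loop(s):
  loop 1: 8 segments, perimeter = 7.1611
Total perimeter = 7.161
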